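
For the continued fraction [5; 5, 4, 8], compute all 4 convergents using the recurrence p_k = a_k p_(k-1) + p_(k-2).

Using the convergent recurrence p_i = a_i*p_{i-1} + p_{i-2}, q_i = a_i*q_{i-1} + q_{i-2} with p_{-2}=0, p_{-1}=1, q_{-2}=1, q_{-1}=0:
  i=0: a_0=5, p_0 = 5*1 + 0 = 5, q_0 = 5*0 + 1 = 1.
  i=1: a_1=5, p_1 = 5*5 + 1 = 26, q_1 = 5*1 + 0 = 5.
  i=2: a_2=4, p_2 = 4*26 + 5 = 109, q_2 = 4*5 + 1 = 21.
  i=3: a_3=8, p_3 = 8*109 + 26 = 898, q_3 = 8*21 + 5 = 173.

5/1, 26/5, 109/21, 898/173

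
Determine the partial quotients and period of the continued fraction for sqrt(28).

Write x_i = (sqrt(28) + m_i)/d_i with (m_0, d_0) = (0, 1). a_0 = floor(sqrt(28)) = 5, since 5^2 = 25 <= 28 < 36 = 6^2.
Iterate m_{i+1} = d_i*a_i - m_i, d_{i+1} = (28 - m_{i+1}^2)/d_i, a_{i+1} = floor((a_0 + m_{i+1})/d_{i+1}):
  m_1 = 1*5 - 0 = 5, d_1 = (28 - 5^2)/1 = 3/1 = 3, a_1 = floor((5 + 5)/3) = 3.
  m_2 = 3*3 - 5 = 4, d_2 = (28 - 4^2)/3 = 12/3 = 4, a_2 = floor((5 + 4)/4) = 2.
  m_3 = 4*2 - 4 = 4, d_3 = (28 - 4^2)/4 = 12/4 = 3, a_3 = floor((5 + 4)/3) = 3.
  m_4 = 3*3 - 4 = 5, d_4 = (28 - 5^2)/3 = 3/3 = 1, a_4 = floor((5 + 5)/1) = 10.
  m_5 = 1*10 - 5 = 5, d_5 = (28 - 5^2)/1 = 3/1 = 3: (m_5, d_5) = (m_1, d_1) = (5, 3), so from here the quotients repeat a_1, ..., a_4; the period length is 4.
Hence the expansion of sqrt(28) is a_0 = 5 followed by the repeating block 3, 2, 3, 10 (period 4).

[5; (3, 2, 3, 10)]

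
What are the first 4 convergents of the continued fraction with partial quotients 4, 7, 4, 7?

4/1, 29/7, 120/29, 869/210

Using the convergent recurrence p_i = a_i*p_{i-1} + p_{i-2}, q_i = a_i*q_{i-1} + q_{i-2} with p_{-2}=0, p_{-1}=1, q_{-2}=1, q_{-1}=0:
  i=0: a_0=4, p_0 = 4*1 + 0 = 4, q_0 = 4*0 + 1 = 1.
  i=1: a_1=7, p_1 = 7*4 + 1 = 29, q_1 = 7*1 + 0 = 7.
  i=2: a_2=4, p_2 = 4*29 + 4 = 120, q_2 = 4*7 + 1 = 29.
  i=3: a_3=7, p_3 = 7*120 + 29 = 869, q_3 = 7*29 + 7 = 210.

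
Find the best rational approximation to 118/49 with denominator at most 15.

Expand x = 118/49 as a continued fraction with the Euclidean algorithm:
  118 = 2*49 + 20, so a_0 = 2.
  49 = 2*20 + 9, so a_1 = 2.
  20 = 2*9 + 2, so a_2 = 2.
  9 = 4*2 + 1, so a_3 = 4.
  2 = 2*1 + 0, so a_4 = 2.
so x = [2; 2, 2, 4, 2].
Convergents (p_i = a_i*p_{i-1} + p_{i-2}, q_i = a_i*q_{i-1} + q_{i-2} with p_{-2}=0, p_{-1}=1, q_{-2}=1, q_{-1}=0), until the denominator exceeds 15:
  i=0: a_0=2, p_0 = 2*1 + 0 = 2, q_0 = 2*0 + 1 = 1.
  i=1: a_1=2, p_1 = 2*2 + 1 = 5, q_1 = 2*1 + 0 = 2.
  i=2: a_2=2, p_2 = 2*5 + 2 = 12, q_2 = 2*2 + 1 = 5.
  i=3: a_3=4, p_3 = 4*12 + 5 = 53, q_3 = 4*5 + 2 = 22.
q_3 = 22 > 15, so the last convergent with denominator <= 15 is p_2/q_2 = 12/5.
The closest fraction with denominator <= 15 is either p_2/q_2 or the intermediate fraction (k*p_2 + p_1)/(k*q_2 + q_1) with the largest k >= 1 whose denominator stays <= 15; these approach x as k grows, and every other convergent or intermediate fraction in range is farther away.
Largest k: floor((15 - q_1)/q_2) = floor((15 - 2)/5) = 2.
That gives (2*12 + 5)/(2*5 + 2) = 29/12.
Compare the errors: |x - 12/5| = |118*5 - 12*49|/(49*5) = 2/245, and |x - 29/12| = |118*12 - 29*49|/(49*12) = 5/588.
Cross-multiplying, 2*588 = 1176 < 1225 = 5*245, so 2/245 is smaller: the convergent 12/5 is closer to x than 29/12.

12/5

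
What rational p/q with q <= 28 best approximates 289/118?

49/20

Expand x = 289/118 as a continued fraction with the Euclidean algorithm:
  289 = 2*118 + 53, so a_0 = 2.
  118 = 2*53 + 12, so a_1 = 2.
  53 = 4*12 + 5, so a_2 = 4.
  12 = 2*5 + 2, so a_3 = 2.
  5 = 2*2 + 1, so a_4 = 2.
  2 = 2*1 + 0, so a_5 = 2.
so x = [2; 2, 4, 2, 2, 2].
Convergents (p_i = a_i*p_{i-1} + p_{i-2}, q_i = a_i*q_{i-1} + q_{i-2} with p_{-2}=0, p_{-1}=1, q_{-2}=1, q_{-1}=0), until the denominator exceeds 28:
  i=0: a_0=2, p_0 = 2*1 + 0 = 2, q_0 = 2*0 + 1 = 1.
  i=1: a_1=2, p_1 = 2*2 + 1 = 5, q_1 = 2*1 + 0 = 2.
  i=2: a_2=4, p_2 = 4*5 + 2 = 22, q_2 = 4*2 + 1 = 9.
  i=3: a_3=2, p_3 = 2*22 + 5 = 49, q_3 = 2*9 + 2 = 20.
  i=4: a_4=2, p_4 = 2*49 + 22 = 120, q_4 = 2*20 + 9 = 49.
q_4 = 49 > 28, so the last convergent with denominator <= 28 is p_3/q_3 = 49/20.
The closest fraction with denominator <= 28 is either p_3/q_3 or the intermediate fraction (k*p_3 + p_2)/(k*q_3 + q_2) with the largest k >= 1 whose denominator stays <= 28; these approach x as k grows, and every other convergent or intermediate fraction in range is farther away.
Largest k: floor((28 - q_2)/q_3) = floor((28 - 9)/20) = 0.
Since k = 0, no intermediate fraction beyond p_3/q_3 has denominator <= 28, so the convergent 49/20 is the closest (its error is |289*20 - 49*118|/(118*20) = 2/2360).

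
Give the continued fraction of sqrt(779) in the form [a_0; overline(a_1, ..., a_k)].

[27; overline(1, 10, 5, 2, 27, 2, 5, 10, 1, 54)]

Write x_i = (sqrt(779) + m_i)/d_i with (m_0, d_0) = (0, 1). a_0 = floor(sqrt(779)) = 27, since 27^2 = 729 <= 779 < 784 = 28^2.
Iterate m_{i+1} = d_i*a_i - m_i, d_{i+1} = (779 - m_{i+1}^2)/d_i, a_{i+1} = floor((a_0 + m_{i+1})/d_{i+1}):
  m_1 = 1*27 - 0 = 27, d_1 = (779 - 27^2)/1 = 50/1 = 50, a_1 = floor((27 + 27)/50) = 1.
  m_2 = 50*1 - 27 = 23, d_2 = (779 - 23^2)/50 = 250/50 = 5, a_2 = floor((27 + 23)/5) = 10.
  m_3 = 5*10 - 23 = 27, d_3 = (779 - 27^2)/5 = 50/5 = 10, a_3 = floor((27 + 27)/10) = 5.
  m_4 = 10*5 - 27 = 23, d_4 = (779 - 23^2)/10 = 250/10 = 25, a_4 = floor((27 + 23)/25) = 2.
  m_5 = 25*2 - 23 = 27, d_5 = (779 - 27^2)/25 = 50/25 = 2, a_5 = floor((27 + 27)/2) = 27.
  m_6 = 2*27 - 27 = 27, d_6 = (779 - 27^2)/2 = 50/2 = 25, a_6 = floor((27 + 27)/25) = 2.
  m_7 = 25*2 - 27 = 23, d_7 = (779 - 23^2)/25 = 250/25 = 10, a_7 = floor((27 + 23)/10) = 5.
  m_8 = 10*5 - 23 = 27, d_8 = (779 - 27^2)/10 = 50/10 = 5, a_8 = floor((27 + 27)/5) = 10.
  m_9 = 5*10 - 27 = 23, d_9 = (779 - 23^2)/5 = 250/5 = 50, a_9 = floor((27 + 23)/50) = 1.
  m_10 = 50*1 - 23 = 27, d_10 = (779 - 27^2)/50 = 50/50 = 1, a_10 = floor((27 + 27)/1) = 54.
  m_11 = 1*54 - 27 = 27, d_11 = (779 - 27^2)/1 = 50/1 = 50: (m_11, d_11) = (m_1, d_1) = (27, 50), so from here the quotients repeat a_1, ..., a_10; the period length is 10.
Hence the expansion of sqrt(779) is a_0 = 27 followed by the repeating block 1, 10, 5, 2, 27, 2, 5, 10, 1, 54 (period 10).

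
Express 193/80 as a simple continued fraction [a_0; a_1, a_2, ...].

Run the Euclidean algorithm on 193 and 80; the successive quotients are the partial quotients a_0, a_1, ... (each step inverts the fractional part left over by the previous one):
  193 = 2*80 + 33, so a_0 = 2.
  80 = 2*33 + 14, so a_1 = 2.
  33 = 2*14 + 5, so a_2 = 2.
  14 = 2*5 + 4, so a_3 = 2.
  5 = 1*4 + 1, so a_4 = 1.
  4 = 4*1 + 0, so a_5 = 4.
The remainder reaches 0 after 6 divisions, so the expansion has 6 partial quotients, read off in order.

[2; 2, 2, 2, 1, 4]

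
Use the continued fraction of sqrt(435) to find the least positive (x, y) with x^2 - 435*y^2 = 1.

(x, y) = (146, 7)

First expand sqrt(435) as a continued fraction. With x_i = (sqrt(435) + m_i)/d_i and (m_0, d_0) = (0, 1): a_0 = floor(sqrt(435)) = 20, since 20^2 = 400 <= 435 < 441 = 21^2.
Iterate m_{i+1} = d_i*a_i - m_i, d_{i+1} = (435 - m_{i+1}^2)/d_i, a_{i+1} = floor((a_0 + m_{i+1})/d_{i+1}):
  m_1 = 1*20 - 0 = 20, d_1 = (435 - 20^2)/1 = 35/1 = 35, a_1 = floor((20 + 20)/35) = 1.
  m_2 = 35*1 - 20 = 15, d_2 = (435 - 15^2)/35 = 210/35 = 6, a_2 = floor((20 + 15)/6) = 5.
  m_3 = 6*5 - 15 = 15, d_3 = (435 - 15^2)/6 = 210/6 = 35, a_3 = floor((20 + 15)/35) = 1.
  m_4 = 35*1 - 15 = 20, d_4 = (435 - 20^2)/35 = 35/35 = 1, a_4 = floor((20 + 20)/1) = 40.
  m_5 = 1*40 - 20 = 20, d_5 = (435 - 20^2)/1 = 35/1 = 35: (m_5, d_5) = (m_1, d_1) = (20, 35), so from here the quotients repeat a_1, ..., a_4; the period length is 4.
So sqrt(435) = [20; (1, 5, 1, 40)] with period length k = 4.
k is even, so the fundamental solution of x^2 - 435y^2 = 1 is (p_{k-1}, q_{k-1}) = (p_3, q_3); compute convergents through index 3.
Convergents (p_i = a_i*p_{i-1} + p_{i-2}, q_i = a_i*q_{i-1} + q_{i-2} with p_{-2}=0, p_{-1}=1, q_{-2}=1, q_{-1}=0):
  i=0: a_0=20, p_0 = 20*1 + 0 = 20, q_0 = 20*0 + 1 = 1.
  i=1: a_1=1, p_1 = 1*20 + 1 = 21, q_1 = 1*1 + 0 = 1.
  i=2: a_2=5, p_2 = 5*21 + 20 = 125, q_2 = 5*1 + 1 = 6.
  i=3: a_3=1, p_3 = 1*125 + 21 = 146, q_3 = 1*6 + 1 = 7.
Check: 146^2 - 435*7^2 = 21316 - 21315 = 1, so (x, y) = (146, 7) solves the equation, and by the theorem it is the least positive solution.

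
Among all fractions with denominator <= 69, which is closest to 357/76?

Expand x = 357/76 as a continued fraction with the Euclidean algorithm:
  357 = 4*76 + 53, so a_0 = 4.
  76 = 1*53 + 23, so a_1 = 1.
  53 = 2*23 + 7, so a_2 = 2.
  23 = 3*7 + 2, so a_3 = 3.
  7 = 3*2 + 1, so a_4 = 3.
  2 = 2*1 + 0, so a_5 = 2.
so x = [4; 1, 2, 3, 3, 2].
Convergents (p_i = a_i*p_{i-1} + p_{i-2}, q_i = a_i*q_{i-1} + q_{i-2} with p_{-2}=0, p_{-1}=1, q_{-2}=1, q_{-1}=0), until the denominator exceeds 69:
  i=0: a_0=4, p_0 = 4*1 + 0 = 4, q_0 = 4*0 + 1 = 1.
  i=1: a_1=1, p_1 = 1*4 + 1 = 5, q_1 = 1*1 + 0 = 1.
  i=2: a_2=2, p_2 = 2*5 + 4 = 14, q_2 = 2*1 + 1 = 3.
  i=3: a_3=3, p_3 = 3*14 + 5 = 47, q_3 = 3*3 + 1 = 10.
  i=4: a_4=3, p_4 = 3*47 + 14 = 155, q_4 = 3*10 + 3 = 33.
  i=5: a_5=2, p_5 = 2*155 + 47 = 357, q_5 = 2*33 + 10 = 76.
q_5 = 76 > 69, so the last convergent with denominator <= 69 is p_4/q_4 = 155/33.
The closest fraction with denominator <= 69 is either p_4/q_4 or the intermediate fraction (k*p_4 + p_3)/(k*q_4 + q_3) with the largest k >= 1 whose denominator stays <= 69; these approach x as k grows, and every other convergent or intermediate fraction in range is farther away.
Largest k: floor((69 - q_3)/q_4) = floor((69 - 10)/33) = 1.
That gives (1*155 + 47)/(1*33 + 10) = 202/43.
Compare the errors: |x - 155/33| = |357*33 - 155*76|/(76*33) = 1/2508, and |x - 202/43| = |357*43 - 202*76|/(76*43) = 1/3268.
Cross-multiplying, 1*2508 = 2508 < 3268 = 1*3268, so 1/3268 is smaller: the intermediate fraction 202/43 is closer to x than 155/33.

202/43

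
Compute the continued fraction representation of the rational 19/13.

Run the Euclidean algorithm on 19 and 13; the successive quotients are the partial quotients a_0, a_1, ... (each step inverts the fractional part left over by the previous one):
  19 = 1*13 + 6, so a_0 = 1.
  13 = 2*6 + 1, so a_1 = 2.
  6 = 6*1 + 0, so a_2 = 6.
The remainder reaches 0 after 3 divisions, so the expansion has 3 partial quotients, read off in order.

[1; 2, 6]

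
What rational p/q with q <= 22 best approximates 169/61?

36/13

Expand x = 169/61 as a continued fraction with the Euclidean algorithm:
  169 = 2*61 + 47, so a_0 = 2.
  61 = 1*47 + 14, so a_1 = 1.
  47 = 3*14 + 5, so a_2 = 3.
  14 = 2*5 + 4, so a_3 = 2.
  5 = 1*4 + 1, so a_4 = 1.
  4 = 4*1 + 0, so a_5 = 4.
so x = [2; 1, 3, 2, 1, 4].
Convergents (p_i = a_i*p_{i-1} + p_{i-2}, q_i = a_i*q_{i-1} + q_{i-2} with p_{-2}=0, p_{-1}=1, q_{-2}=1, q_{-1}=0), until the denominator exceeds 22:
  i=0: a_0=2, p_0 = 2*1 + 0 = 2, q_0 = 2*0 + 1 = 1.
  i=1: a_1=1, p_1 = 1*2 + 1 = 3, q_1 = 1*1 + 0 = 1.
  i=2: a_2=3, p_2 = 3*3 + 2 = 11, q_2 = 3*1 + 1 = 4.
  i=3: a_3=2, p_3 = 2*11 + 3 = 25, q_3 = 2*4 + 1 = 9.
  i=4: a_4=1, p_4 = 1*25 + 11 = 36, q_4 = 1*9 + 4 = 13.
  i=5: a_5=4, p_5 = 4*36 + 25 = 169, q_5 = 4*13 + 9 = 61.
q_5 = 61 > 22, so the last convergent with denominator <= 22 is p_4/q_4 = 36/13.
The closest fraction with denominator <= 22 is either p_4/q_4 or the intermediate fraction (k*p_4 + p_3)/(k*q_4 + q_3) with the largest k >= 1 whose denominator stays <= 22; these approach x as k grows, and every other convergent or intermediate fraction in range is farther away.
Largest k: floor((22 - q_3)/q_4) = floor((22 - 9)/13) = 1.
That gives (1*36 + 25)/(1*13 + 9) = 61/22.
Compare the errors: |x - 36/13| = |169*13 - 36*61|/(61*13) = 1/793, and |x - 61/22| = |169*22 - 61*61|/(61*22) = 3/1342.
Cross-multiplying, 1*1342 = 1342 < 2379 = 3*793, so 1/793 is smaller: the convergent 36/13 is closer to x than 61/22.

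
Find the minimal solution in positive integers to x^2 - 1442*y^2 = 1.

(x, y) = (1443, 38)

First expand sqrt(1442) as a continued fraction. With x_i = (sqrt(1442) + m_i)/d_i and (m_0, d_0) = (0, 1): a_0 = floor(sqrt(1442)) = 37, since 37^2 = 1369 <= 1442 < 1444 = 38^2.
Iterate m_{i+1} = d_i*a_i - m_i, d_{i+1} = (1442 - m_{i+1}^2)/d_i, a_{i+1} = floor((a_0 + m_{i+1})/d_{i+1}):
  m_1 = 1*37 - 0 = 37, d_1 = (1442 - 37^2)/1 = 73/1 = 73, a_1 = floor((37 + 37)/73) = 1.
  m_2 = 73*1 - 37 = 36, d_2 = (1442 - 36^2)/73 = 146/73 = 2, a_2 = floor((37 + 36)/2) = 36.
  m_3 = 2*36 - 36 = 36, d_3 = (1442 - 36^2)/2 = 146/2 = 73, a_3 = floor((37 + 36)/73) = 1.
  m_4 = 73*1 - 36 = 37, d_4 = (1442 - 37^2)/73 = 73/73 = 1, a_4 = floor((37 + 37)/1) = 74.
  m_5 = 1*74 - 37 = 37, d_5 = (1442 - 37^2)/1 = 73/1 = 73: (m_5, d_5) = (m_1, d_1) = (37, 73), so from here the quotients repeat a_1, ..., a_4; the period length is 4.
So sqrt(1442) = [37; (1, 36, 1, 74)] with period length k = 4.
k is even, so the fundamental solution of x^2 - 1442y^2 = 1 is (p_{k-1}, q_{k-1}) = (p_3, q_3); compute convergents through index 3.
Convergents (p_i = a_i*p_{i-1} + p_{i-2}, q_i = a_i*q_{i-1} + q_{i-2} with p_{-2}=0, p_{-1}=1, q_{-2}=1, q_{-1}=0):
  i=0: a_0=37, p_0 = 37*1 + 0 = 37, q_0 = 37*0 + 1 = 1.
  i=1: a_1=1, p_1 = 1*37 + 1 = 38, q_1 = 1*1 + 0 = 1.
  i=2: a_2=36, p_2 = 36*38 + 37 = 1405, q_2 = 36*1 + 1 = 37.
  i=3: a_3=1, p_3 = 1*1405 + 38 = 1443, q_3 = 1*37 + 1 = 38.
Check: 1443^2 - 1442*38^2 = 2082249 - 2082248 = 1, so (x, y) = (1443, 38) solves the equation, and by the theorem it is the least positive solution.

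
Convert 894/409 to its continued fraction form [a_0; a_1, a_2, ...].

[2; 5, 2, 1, 1, 1, 1, 1, 3]

Run the Euclidean algorithm on 894 and 409; the successive quotients are the partial quotients a_0, a_1, ... (each step inverts the fractional part left over by the previous one):
  894 = 2*409 + 76, so a_0 = 2.
  409 = 5*76 + 29, so a_1 = 5.
  76 = 2*29 + 18, so a_2 = 2.
  29 = 1*18 + 11, so a_3 = 1.
  18 = 1*11 + 7, so a_4 = 1.
  11 = 1*7 + 4, so a_5 = 1.
  7 = 1*4 + 3, so a_6 = 1.
  4 = 1*3 + 1, so a_7 = 1.
  3 = 3*1 + 0, so a_8 = 3.
The remainder reaches 0 after 9 divisions, so the expansion has 9 partial quotients, read off in order.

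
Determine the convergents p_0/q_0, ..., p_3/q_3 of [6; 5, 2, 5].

6/1, 31/5, 68/11, 371/60

Using the convergent recurrence p_i = a_i*p_{i-1} + p_{i-2}, q_i = a_i*q_{i-1} + q_{i-2} with p_{-2}=0, p_{-1}=1, q_{-2}=1, q_{-1}=0:
  i=0: a_0=6, p_0 = 6*1 + 0 = 6, q_0 = 6*0 + 1 = 1.
  i=1: a_1=5, p_1 = 5*6 + 1 = 31, q_1 = 5*1 + 0 = 5.
  i=2: a_2=2, p_2 = 2*31 + 6 = 68, q_2 = 2*5 + 1 = 11.
  i=3: a_3=5, p_3 = 5*68 + 31 = 371, q_3 = 5*11 + 5 = 60.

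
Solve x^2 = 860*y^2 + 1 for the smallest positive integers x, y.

First expand sqrt(860) as a continued fraction. With x_i = (sqrt(860) + m_i)/d_i and (m_0, d_0) = (0, 1): a_0 = floor(sqrt(860)) = 29, since 29^2 = 841 <= 860 < 900 = 30^2.
Iterate m_{i+1} = d_i*a_i - m_i, d_{i+1} = (860 - m_{i+1}^2)/d_i, a_{i+1} = floor((a_0 + m_{i+1})/d_{i+1}):
  m_1 = 1*29 - 0 = 29, d_1 = (860 - 29^2)/1 = 19/1 = 19, a_1 = floor((29 + 29)/19) = 3.
  m_2 = 19*3 - 29 = 28, d_2 = (860 - 28^2)/19 = 76/19 = 4, a_2 = floor((29 + 28)/4) = 14.
  m_3 = 4*14 - 28 = 28, d_3 = (860 - 28^2)/4 = 76/4 = 19, a_3 = floor((29 + 28)/19) = 3.
  m_4 = 19*3 - 28 = 29, d_4 = (860 - 29^2)/19 = 19/19 = 1, a_4 = floor((29 + 29)/1) = 58.
  m_5 = 1*58 - 29 = 29, d_5 = (860 - 29^2)/1 = 19/1 = 19: (m_5, d_5) = (m_1, d_1) = (29, 19), so from here the quotients repeat a_1, ..., a_4; the period length is 4.
So sqrt(860) = [29; (3, 14, 3, 58)] with period length k = 4.
k is even, so the fundamental solution of x^2 - 860y^2 = 1 is (p_{k-1}, q_{k-1}) = (p_3, q_3); compute convergents through index 3.
Convergents (p_i = a_i*p_{i-1} + p_{i-2}, q_i = a_i*q_{i-1} + q_{i-2} with p_{-2}=0, p_{-1}=1, q_{-2}=1, q_{-1}=0):
  i=0: a_0=29, p_0 = 29*1 + 0 = 29, q_0 = 29*0 + 1 = 1.
  i=1: a_1=3, p_1 = 3*29 + 1 = 88, q_1 = 3*1 + 0 = 3.
  i=2: a_2=14, p_2 = 14*88 + 29 = 1261, q_2 = 14*3 + 1 = 43.
  i=3: a_3=3, p_3 = 3*1261 + 88 = 3871, q_3 = 3*43 + 3 = 132.
Check: 3871^2 - 860*132^2 = 14984641 - 14984640 = 1, so (x, y) = (3871, 132) solves the equation, and by the theorem it is the least positive solution.

(x, y) = (3871, 132)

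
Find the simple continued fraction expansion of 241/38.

[6; 2, 1, 12]

Run the Euclidean algorithm on 241 and 38; the successive quotients are the partial quotients a_0, a_1, ... (each step inverts the fractional part left over by the previous one):
  241 = 6*38 + 13, so a_0 = 6.
  38 = 2*13 + 12, so a_1 = 2.
  13 = 1*12 + 1, so a_2 = 1.
  12 = 12*1 + 0, so a_3 = 12.
The remainder reaches 0 after 4 divisions, so the expansion has 4 partial quotients, read off in order.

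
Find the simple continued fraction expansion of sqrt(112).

[10; (1, 1, 2, 1, 1, 20)]

Write x_i = (sqrt(112) + m_i)/d_i with (m_0, d_0) = (0, 1). a_0 = floor(sqrt(112)) = 10, since 10^2 = 100 <= 112 < 121 = 11^2.
Iterate m_{i+1} = d_i*a_i - m_i, d_{i+1} = (112 - m_{i+1}^2)/d_i, a_{i+1} = floor((a_0 + m_{i+1})/d_{i+1}):
  m_1 = 1*10 - 0 = 10, d_1 = (112 - 10^2)/1 = 12/1 = 12, a_1 = floor((10 + 10)/12) = 1.
  m_2 = 12*1 - 10 = 2, d_2 = (112 - 2^2)/12 = 108/12 = 9, a_2 = floor((10 + 2)/9) = 1.
  m_3 = 9*1 - 2 = 7, d_3 = (112 - 7^2)/9 = 63/9 = 7, a_3 = floor((10 + 7)/7) = 2.
  m_4 = 7*2 - 7 = 7, d_4 = (112 - 7^2)/7 = 63/7 = 9, a_4 = floor((10 + 7)/9) = 1.
  m_5 = 9*1 - 7 = 2, d_5 = (112 - 2^2)/9 = 108/9 = 12, a_5 = floor((10 + 2)/12) = 1.
  m_6 = 12*1 - 2 = 10, d_6 = (112 - 10^2)/12 = 12/12 = 1, a_6 = floor((10 + 10)/1) = 20.
  m_7 = 1*20 - 10 = 10, d_7 = (112 - 10^2)/1 = 12/1 = 12: (m_7, d_7) = (m_1, d_1) = (10, 12), so from here the quotients repeat a_1, ..., a_6; the period length is 6.
Hence the expansion of sqrt(112) is a_0 = 10 followed by the repeating block 1, 1, 2, 1, 1, 20 (period 6).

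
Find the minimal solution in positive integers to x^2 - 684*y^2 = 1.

First expand sqrt(684) as a continued fraction. With x_i = (sqrt(684) + m_i)/d_i and (m_0, d_0) = (0, 1): a_0 = floor(sqrt(684)) = 26, since 26^2 = 676 <= 684 < 729 = 27^2.
Iterate m_{i+1} = d_i*a_i - m_i, d_{i+1} = (684 - m_{i+1}^2)/d_i, a_{i+1} = floor((a_0 + m_{i+1})/d_{i+1}):
  m_1 = 1*26 - 0 = 26, d_1 = (684 - 26^2)/1 = 8/1 = 8, a_1 = floor((26 + 26)/8) = 6.
  m_2 = 8*6 - 26 = 22, d_2 = (684 - 22^2)/8 = 200/8 = 25, a_2 = floor((26 + 22)/25) = 1.
  m_3 = 25*1 - 22 = 3, d_3 = (684 - 3^2)/25 = 675/25 = 27, a_3 = floor((26 + 3)/27) = 1.
  m_4 = 27*1 - 3 = 24, d_4 = (684 - 24^2)/27 = 108/27 = 4, a_4 = floor((26 + 24)/4) = 12.
  m_5 = 4*12 - 24 = 24, d_5 = (684 - 24^2)/4 = 108/4 = 27, a_5 = floor((26 + 24)/27) = 1.
  m_6 = 27*1 - 24 = 3, d_6 = (684 - 3^2)/27 = 675/27 = 25, a_6 = floor((26 + 3)/25) = 1.
  m_7 = 25*1 - 3 = 22, d_7 = (684 - 22^2)/25 = 200/25 = 8, a_7 = floor((26 + 22)/8) = 6.
  m_8 = 8*6 - 22 = 26, d_8 = (684 - 26^2)/8 = 8/8 = 1, a_8 = floor((26 + 26)/1) = 52.
  m_9 = 1*52 - 26 = 26, d_9 = (684 - 26^2)/1 = 8/1 = 8: (m_9, d_9) = (m_1, d_1) = (26, 8), so from here the quotients repeat a_1, ..., a_8; the period length is 8.
So sqrt(684) = [26; (6, 1, 1, 12, 1, 1, 6, 52)] with period length k = 8.
k is even, so the fundamental solution of x^2 - 684y^2 = 1 is (p_{k-1}, q_{k-1}) = (p_7, q_7); compute convergents through index 7.
Convergents (p_i = a_i*p_{i-1} + p_{i-2}, q_i = a_i*q_{i-1} + q_{i-2} with p_{-2}=0, p_{-1}=1, q_{-2}=1, q_{-1}=0):
  i=0: a_0=26, p_0 = 26*1 + 0 = 26, q_0 = 26*0 + 1 = 1.
  i=1: a_1=6, p_1 = 6*26 + 1 = 157, q_1 = 6*1 + 0 = 6.
  i=2: a_2=1, p_2 = 1*157 + 26 = 183, q_2 = 1*6 + 1 = 7.
  i=3: a_3=1, p_3 = 1*183 + 157 = 340, q_3 = 1*7 + 6 = 13.
  i=4: a_4=12, p_4 = 12*340 + 183 = 4263, q_4 = 12*13 + 7 = 163.
  i=5: a_5=1, p_5 = 1*4263 + 340 = 4603, q_5 = 1*163 + 13 = 176.
  i=6: a_6=1, p_6 = 1*4603 + 4263 = 8866, q_6 = 1*176 + 163 = 339.
  i=7: a_7=6, p_7 = 6*8866 + 4603 = 57799, q_7 = 6*339 + 176 = 2210.
Check: 57799^2 - 684*2210^2 = 3340724401 - 3340724400 = 1, so (x, y) = (57799, 2210) solves the equation, and by the theorem it is the least positive solution.

(x, y) = (57799, 2210)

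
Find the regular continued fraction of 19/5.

[3; 1, 4]

Run the Euclidean algorithm on 19 and 5; the successive quotients are the partial quotients a_0, a_1, ... (each step inverts the fractional part left over by the previous one):
  19 = 3*5 + 4, so a_0 = 3.
  5 = 1*4 + 1, so a_1 = 1.
  4 = 4*1 + 0, so a_2 = 4.
The remainder reaches 0 after 3 divisions, so the expansion has 3 partial quotients, read off in order.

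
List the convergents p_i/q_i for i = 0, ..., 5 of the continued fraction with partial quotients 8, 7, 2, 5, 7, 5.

Using the convergent recurrence p_i = a_i*p_{i-1} + p_{i-2}, q_i = a_i*q_{i-1} + q_{i-2} with p_{-2}=0, p_{-1}=1, q_{-2}=1, q_{-1}=0:
  i=0: a_0=8, p_0 = 8*1 + 0 = 8, q_0 = 8*0 + 1 = 1.
  i=1: a_1=7, p_1 = 7*8 + 1 = 57, q_1 = 7*1 + 0 = 7.
  i=2: a_2=2, p_2 = 2*57 + 8 = 122, q_2 = 2*7 + 1 = 15.
  i=3: a_3=5, p_3 = 5*122 + 57 = 667, q_3 = 5*15 + 7 = 82.
  i=4: a_4=7, p_4 = 7*667 + 122 = 4791, q_4 = 7*82 + 15 = 589.
  i=5: a_5=5, p_5 = 5*4791 + 667 = 24622, q_5 = 5*589 + 82 = 3027.

8/1, 57/7, 122/15, 667/82, 4791/589, 24622/3027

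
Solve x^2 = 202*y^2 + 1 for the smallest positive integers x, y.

First expand sqrt(202) as a continued fraction. With x_i = (sqrt(202) + m_i)/d_i and (m_0, d_0) = (0, 1): a_0 = floor(sqrt(202)) = 14, since 14^2 = 196 <= 202 < 225 = 15^2.
Iterate m_{i+1} = d_i*a_i - m_i, d_{i+1} = (202 - m_{i+1}^2)/d_i, a_{i+1} = floor((a_0 + m_{i+1})/d_{i+1}):
  m_1 = 1*14 - 0 = 14, d_1 = (202 - 14^2)/1 = 6/1 = 6, a_1 = floor((14 + 14)/6) = 4.
  m_2 = 6*4 - 14 = 10, d_2 = (202 - 10^2)/6 = 102/6 = 17, a_2 = floor((14 + 10)/17) = 1.
  m_3 = 17*1 - 10 = 7, d_3 = (202 - 7^2)/17 = 153/17 = 9, a_3 = floor((14 + 7)/9) = 2.
  m_4 = 9*2 - 7 = 11, d_4 = (202 - 11^2)/9 = 81/9 = 9, a_4 = floor((14 + 11)/9) = 2.
  m_5 = 9*2 - 11 = 7, d_5 = (202 - 7^2)/9 = 153/9 = 17, a_5 = floor((14 + 7)/17) = 1.
  m_6 = 17*1 - 7 = 10, d_6 = (202 - 10^2)/17 = 102/17 = 6, a_6 = floor((14 + 10)/6) = 4.
  m_7 = 6*4 - 10 = 14, d_7 = (202 - 14^2)/6 = 6/6 = 1, a_7 = floor((14 + 14)/1) = 28.
  m_8 = 1*28 - 14 = 14, d_8 = (202 - 14^2)/1 = 6/1 = 6: (m_8, d_8) = (m_1, d_1) = (14, 6), so from here the quotients repeat a_1, ..., a_7; the period length is 7.
So sqrt(202) = [14; (4, 1, 2, 2, 1, 4, 28)] with period length k = 7.
k is odd, so (p_{k-1}, q_{k-1}) only solves x^2 - 202y^2 = -1 and the fundamental solution of x^2 - 202y^2 = 1 is (p_{2k-1}, q_{2k-1}) = (p_13, q_13); compute convergents through index 13, running through the period twice.
Convergents (p_i = a_i*p_{i-1} + p_{i-2}, q_i = a_i*q_{i-1} + q_{i-2} with p_{-2}=0, p_{-1}=1, q_{-2}=1, q_{-1}=0):
  i=0: a_0=14, p_0 = 14*1 + 0 = 14, q_0 = 14*0 + 1 = 1.
  i=1: a_1=4, p_1 = 4*14 + 1 = 57, q_1 = 4*1 + 0 = 4.
  i=2: a_2=1, p_2 = 1*57 + 14 = 71, q_2 = 1*4 + 1 = 5.
  i=3: a_3=2, p_3 = 2*71 + 57 = 199, q_3 = 2*5 + 4 = 14.
  i=4: a_4=2, p_4 = 2*199 + 71 = 469, q_4 = 2*14 + 5 = 33.
  i=5: a_5=1, p_5 = 1*469 + 199 = 668, q_5 = 1*33 + 14 = 47.
  i=6: a_6=4, p_6 = 4*668 + 469 = 3141, q_6 = 4*47 + 33 = 221.
  i=7: a_7=28, p_7 = 28*3141 + 668 = 88616, q_7 = 28*221 + 47 = 6235.
  i=8: a_8=4, p_8 = 4*88616 + 3141 = 357605, q_8 = 4*6235 + 221 = 25161.
  i=9: a_9=1, p_9 = 1*357605 + 88616 = 446221, q_9 = 1*25161 + 6235 = 31396.
  i=10: a_10=2, p_10 = 2*446221 + 357605 = 1250047, q_10 = 2*31396 + 25161 = 87953.
  i=11: a_11=2, p_11 = 2*1250047 + 446221 = 2946315, q_11 = 2*87953 + 31396 = 207302.
  i=12: a_12=1, p_12 = 1*2946315 + 1250047 = 4196362, q_12 = 1*207302 + 87953 = 295255.
  i=13: a_13=4, p_13 = 4*4196362 + 2946315 = 19731763, q_13 = 4*295255 + 207302 = 1388322.
Indeed p_6^2 - 202*q_6^2 = 9865881 - 9865882 = -1, not +1.
Check: 19731763^2 - 202*1388322^2 = 389342471088169 - 389342471088168 = 1, so (x, y) = (19731763, 1388322) solves the equation, and by the theorem it is the least positive solution.

(x, y) = (19731763, 1388322)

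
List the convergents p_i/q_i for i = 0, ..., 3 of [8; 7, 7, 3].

8/1, 57/7, 407/50, 1278/157

Using the convergent recurrence p_i = a_i*p_{i-1} + p_{i-2}, q_i = a_i*q_{i-1} + q_{i-2} with p_{-2}=0, p_{-1}=1, q_{-2}=1, q_{-1}=0:
  i=0: a_0=8, p_0 = 8*1 + 0 = 8, q_0 = 8*0 + 1 = 1.
  i=1: a_1=7, p_1 = 7*8 + 1 = 57, q_1 = 7*1 + 0 = 7.
  i=2: a_2=7, p_2 = 7*57 + 8 = 407, q_2 = 7*7 + 1 = 50.
  i=3: a_3=3, p_3 = 3*407 + 57 = 1278, q_3 = 3*50 + 7 = 157.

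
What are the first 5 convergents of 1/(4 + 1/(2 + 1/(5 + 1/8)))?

Using the convergent recurrence p_i = a_i*p_{i-1} + p_{i-2}, q_i = a_i*q_{i-1} + q_{i-2} with p_{-2}=0, p_{-1}=1, q_{-2}=1, q_{-1}=0:
  i=0: a_0=0, p_0 = 0*1 + 0 = 0, q_0 = 0*0 + 1 = 1.
  i=1: a_1=4, p_1 = 4*0 + 1 = 1, q_1 = 4*1 + 0 = 4.
  i=2: a_2=2, p_2 = 2*1 + 0 = 2, q_2 = 2*4 + 1 = 9.
  i=3: a_3=5, p_3 = 5*2 + 1 = 11, q_3 = 5*9 + 4 = 49.
  i=4: a_4=8, p_4 = 8*11 + 2 = 90, q_4 = 8*49 + 9 = 401.

0/1, 1/4, 2/9, 11/49, 90/401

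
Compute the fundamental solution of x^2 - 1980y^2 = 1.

First expand sqrt(1980) as a continued fraction. With x_i = (sqrt(1980) + m_i)/d_i and (m_0, d_0) = (0, 1): a_0 = floor(sqrt(1980)) = 44, since 44^2 = 1936 <= 1980 < 2025 = 45^2.
Iterate m_{i+1} = d_i*a_i - m_i, d_{i+1} = (1980 - m_{i+1}^2)/d_i, a_{i+1} = floor((a_0 + m_{i+1})/d_{i+1}):
  m_1 = 1*44 - 0 = 44, d_1 = (1980 - 44^2)/1 = 44/1 = 44, a_1 = floor((44 + 44)/44) = 2.
  m_2 = 44*2 - 44 = 44, d_2 = (1980 - 44^2)/44 = 44/44 = 1, a_2 = floor((44 + 44)/1) = 88.
  m_3 = 1*88 - 44 = 44, d_3 = (1980 - 44^2)/1 = 44/1 = 44: (m_3, d_3) = (m_1, d_1) = (44, 44), so from here the quotients repeat a_1, a_2; the period length is 2.
So sqrt(1980) = [44; (2, 88)] with period length k = 2.
k is even, so the fundamental solution of x^2 - 1980y^2 = 1 is (p_{k-1}, q_{k-1}) = (p_1, q_1); compute convergents through index 1.
Convergents (p_i = a_i*p_{i-1} + p_{i-2}, q_i = a_i*q_{i-1} + q_{i-2} with p_{-2}=0, p_{-1}=1, q_{-2}=1, q_{-1}=0):
  i=0: a_0=44, p_0 = 44*1 + 0 = 44, q_0 = 44*0 + 1 = 1.
  i=1: a_1=2, p_1 = 2*44 + 1 = 89, q_1 = 2*1 + 0 = 2.
Check: 89^2 - 1980*2^2 = 7921 - 7920 = 1, so (x, y) = (89, 2) solves the equation, and by the theorem it is the least positive solution.

(x, y) = (89, 2)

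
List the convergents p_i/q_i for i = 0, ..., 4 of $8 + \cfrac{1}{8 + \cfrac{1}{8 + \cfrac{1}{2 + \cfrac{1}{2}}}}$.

Using the convergent recurrence p_i = a_i*p_{i-1} + p_{i-2}, q_i = a_i*q_{i-1} + q_{i-2} with p_{-2}=0, p_{-1}=1, q_{-2}=1, q_{-1}=0:
  i=0: a_0=8, p_0 = 8*1 + 0 = 8, q_0 = 8*0 + 1 = 1.
  i=1: a_1=8, p_1 = 8*8 + 1 = 65, q_1 = 8*1 + 0 = 8.
  i=2: a_2=8, p_2 = 8*65 + 8 = 528, q_2 = 8*8 + 1 = 65.
  i=3: a_3=2, p_3 = 2*528 + 65 = 1121, q_3 = 2*65 + 8 = 138.
  i=4: a_4=2, p_4 = 2*1121 + 528 = 2770, q_4 = 2*138 + 65 = 341.

8/1, 65/8, 528/65, 1121/138, 2770/341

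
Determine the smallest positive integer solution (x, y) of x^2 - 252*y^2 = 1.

First expand sqrt(252) as a continued fraction. With x_i = (sqrt(252) + m_i)/d_i and (m_0, d_0) = (0, 1): a_0 = floor(sqrt(252)) = 15, since 15^2 = 225 <= 252 < 256 = 16^2.
Iterate m_{i+1} = d_i*a_i - m_i, d_{i+1} = (252 - m_{i+1}^2)/d_i, a_{i+1} = floor((a_0 + m_{i+1})/d_{i+1}):
  m_1 = 1*15 - 0 = 15, d_1 = (252 - 15^2)/1 = 27/1 = 27, a_1 = floor((15 + 15)/27) = 1.
  m_2 = 27*1 - 15 = 12, d_2 = (252 - 12^2)/27 = 108/27 = 4, a_2 = floor((15 + 12)/4) = 6.
  m_3 = 4*6 - 12 = 12, d_3 = (252 - 12^2)/4 = 108/4 = 27, a_3 = floor((15 + 12)/27) = 1.
  m_4 = 27*1 - 12 = 15, d_4 = (252 - 15^2)/27 = 27/27 = 1, a_4 = floor((15 + 15)/1) = 30.
  m_5 = 1*30 - 15 = 15, d_5 = (252 - 15^2)/1 = 27/1 = 27: (m_5, d_5) = (m_1, d_1) = (15, 27), so from here the quotients repeat a_1, ..., a_4; the period length is 4.
So sqrt(252) = [15; (1, 6, 1, 30)] with period length k = 4.
k is even, so the fundamental solution of x^2 - 252y^2 = 1 is (p_{k-1}, q_{k-1}) = (p_3, q_3); compute convergents through index 3.
Convergents (p_i = a_i*p_{i-1} + p_{i-2}, q_i = a_i*q_{i-1} + q_{i-2} with p_{-2}=0, p_{-1}=1, q_{-2}=1, q_{-1}=0):
  i=0: a_0=15, p_0 = 15*1 + 0 = 15, q_0 = 15*0 + 1 = 1.
  i=1: a_1=1, p_1 = 1*15 + 1 = 16, q_1 = 1*1 + 0 = 1.
  i=2: a_2=6, p_2 = 6*16 + 15 = 111, q_2 = 6*1 + 1 = 7.
  i=3: a_3=1, p_3 = 1*111 + 16 = 127, q_3 = 1*7 + 1 = 8.
Check: 127^2 - 252*8^2 = 16129 - 16128 = 1, so (x, y) = (127, 8) solves the equation, and by the theorem it is the least positive solution.

(x, y) = (127, 8)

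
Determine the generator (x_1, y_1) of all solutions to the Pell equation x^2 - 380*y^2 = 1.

First expand sqrt(380) as a continued fraction. With x_i = (sqrt(380) + m_i)/d_i and (m_0, d_0) = (0, 1): a_0 = floor(sqrt(380)) = 19, since 19^2 = 361 <= 380 < 400 = 20^2.
Iterate m_{i+1} = d_i*a_i - m_i, d_{i+1} = (380 - m_{i+1}^2)/d_i, a_{i+1} = floor((a_0 + m_{i+1})/d_{i+1}):
  m_1 = 1*19 - 0 = 19, d_1 = (380 - 19^2)/1 = 19/1 = 19, a_1 = floor((19 + 19)/19) = 2.
  m_2 = 19*2 - 19 = 19, d_2 = (380 - 19^2)/19 = 19/19 = 1, a_2 = floor((19 + 19)/1) = 38.
  m_3 = 1*38 - 19 = 19, d_3 = (380 - 19^2)/1 = 19/1 = 19: (m_3, d_3) = (m_1, d_1) = (19, 19), so from here the quotients repeat a_1, a_2; the period length is 2.
So sqrt(380) = [19; (2, 38)] with period length k = 2.
k is even, so the fundamental solution of x^2 - 380y^2 = 1 is (p_{k-1}, q_{k-1}) = (p_1, q_1); compute convergents through index 1.
Convergents (p_i = a_i*p_{i-1} + p_{i-2}, q_i = a_i*q_{i-1} + q_{i-2} with p_{-2}=0, p_{-1}=1, q_{-2}=1, q_{-1}=0):
  i=0: a_0=19, p_0 = 19*1 + 0 = 19, q_0 = 19*0 + 1 = 1.
  i=1: a_1=2, p_1 = 2*19 + 1 = 39, q_1 = 2*1 + 0 = 2.
Check: 39^2 - 380*2^2 = 1521 - 1520 = 1, so (x, y) = (39, 2) solves the equation, and by the theorem it is the least positive solution.

(x, y) = (39, 2)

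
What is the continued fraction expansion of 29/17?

[1; 1, 2, 2, 2]

Run the Euclidean algorithm on 29 and 17; the successive quotients are the partial quotients a_0, a_1, ... (each step inverts the fractional part left over by the previous one):
  29 = 1*17 + 12, so a_0 = 1.
  17 = 1*12 + 5, so a_1 = 1.
  12 = 2*5 + 2, so a_2 = 2.
  5 = 2*2 + 1, so a_3 = 2.
  2 = 2*1 + 0, so a_4 = 2.
The remainder reaches 0 after 5 divisions, so the expansion has 5 partial quotients, read off in order.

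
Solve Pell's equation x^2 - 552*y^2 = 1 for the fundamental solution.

(x, y) = (47, 2)

First expand sqrt(552) as a continued fraction. With x_i = (sqrt(552) + m_i)/d_i and (m_0, d_0) = (0, 1): a_0 = floor(sqrt(552)) = 23, since 23^2 = 529 <= 552 < 576 = 24^2.
Iterate m_{i+1} = d_i*a_i - m_i, d_{i+1} = (552 - m_{i+1}^2)/d_i, a_{i+1} = floor((a_0 + m_{i+1})/d_{i+1}):
  m_1 = 1*23 - 0 = 23, d_1 = (552 - 23^2)/1 = 23/1 = 23, a_1 = floor((23 + 23)/23) = 2.
  m_2 = 23*2 - 23 = 23, d_2 = (552 - 23^2)/23 = 23/23 = 1, a_2 = floor((23 + 23)/1) = 46.
  m_3 = 1*46 - 23 = 23, d_3 = (552 - 23^2)/1 = 23/1 = 23: (m_3, d_3) = (m_1, d_1) = (23, 23), so from here the quotients repeat a_1, a_2; the period length is 2.
So sqrt(552) = [23; (2, 46)] with period length k = 2.
k is even, so the fundamental solution of x^2 - 552y^2 = 1 is (p_{k-1}, q_{k-1}) = (p_1, q_1); compute convergents through index 1.
Convergents (p_i = a_i*p_{i-1} + p_{i-2}, q_i = a_i*q_{i-1} + q_{i-2} with p_{-2}=0, p_{-1}=1, q_{-2}=1, q_{-1}=0):
  i=0: a_0=23, p_0 = 23*1 + 0 = 23, q_0 = 23*0 + 1 = 1.
  i=1: a_1=2, p_1 = 2*23 + 1 = 47, q_1 = 2*1 + 0 = 2.
Check: 47^2 - 552*2^2 = 2209 - 2208 = 1, so (x, y) = (47, 2) solves the equation, and by the theorem it is the least positive solution.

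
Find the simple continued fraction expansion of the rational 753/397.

Run the Euclidean algorithm on 753 and 397; the successive quotients are the partial quotients a_0, a_1, ... (each step inverts the fractional part left over by the previous one):
  753 = 1*397 + 356, so a_0 = 1.
  397 = 1*356 + 41, so a_1 = 1.
  356 = 8*41 + 28, so a_2 = 8.
  41 = 1*28 + 13, so a_3 = 1.
  28 = 2*13 + 2, so a_4 = 2.
  13 = 6*2 + 1, so a_5 = 6.
  2 = 2*1 + 0, so a_6 = 2.
The remainder reaches 0 after 7 divisions, so the expansion has 7 partial quotients, read off in order.

[1; 1, 8, 1, 2, 6, 2]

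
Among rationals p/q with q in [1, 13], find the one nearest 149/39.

42/11

Expand x = 149/39 as a continued fraction with the Euclidean algorithm:
  149 = 3*39 + 32, so a_0 = 3.
  39 = 1*32 + 7, so a_1 = 1.
  32 = 4*7 + 4, so a_2 = 4.
  7 = 1*4 + 3, so a_3 = 1.
  4 = 1*3 + 1, so a_4 = 1.
  3 = 3*1 + 0, so a_5 = 3.
so x = [3; 1, 4, 1, 1, 3].
Convergents (p_i = a_i*p_{i-1} + p_{i-2}, q_i = a_i*q_{i-1} + q_{i-2} with p_{-2}=0, p_{-1}=1, q_{-2}=1, q_{-1}=0), until the denominator exceeds 13:
  i=0: a_0=3, p_0 = 3*1 + 0 = 3, q_0 = 3*0 + 1 = 1.
  i=1: a_1=1, p_1 = 1*3 + 1 = 4, q_1 = 1*1 + 0 = 1.
  i=2: a_2=4, p_2 = 4*4 + 3 = 19, q_2 = 4*1 + 1 = 5.
  i=3: a_3=1, p_3 = 1*19 + 4 = 23, q_3 = 1*5 + 1 = 6.
  i=4: a_4=1, p_4 = 1*23 + 19 = 42, q_4 = 1*6 + 5 = 11.
  i=5: a_5=3, p_5 = 3*42 + 23 = 149, q_5 = 3*11 + 6 = 39.
q_5 = 39 > 13, so the last convergent with denominator <= 13 is p_4/q_4 = 42/11.
The closest fraction with denominator <= 13 is either p_4/q_4 or the intermediate fraction (k*p_4 + p_3)/(k*q_4 + q_3) with the largest k >= 1 whose denominator stays <= 13; these approach x as k grows, and every other convergent or intermediate fraction in range is farther away.
Largest k: floor((13 - q_3)/q_4) = floor((13 - 6)/11) = 0.
Since k = 0, no intermediate fraction beyond p_4/q_4 has denominator <= 13, so the convergent 42/11 is the closest (its error is |149*11 - 42*39|/(39*11) = 1/429).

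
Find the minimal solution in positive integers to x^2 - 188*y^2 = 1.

(x, y) = (4607, 336)

First expand sqrt(188) as a continued fraction. With x_i = (sqrt(188) + m_i)/d_i and (m_0, d_0) = (0, 1): a_0 = floor(sqrt(188)) = 13, since 13^2 = 169 <= 188 < 196 = 14^2.
Iterate m_{i+1} = d_i*a_i - m_i, d_{i+1} = (188 - m_{i+1}^2)/d_i, a_{i+1} = floor((a_0 + m_{i+1})/d_{i+1}):
  m_1 = 1*13 - 0 = 13, d_1 = (188 - 13^2)/1 = 19/1 = 19, a_1 = floor((13 + 13)/19) = 1.
  m_2 = 19*1 - 13 = 6, d_2 = (188 - 6^2)/19 = 152/19 = 8, a_2 = floor((13 + 6)/8) = 2.
  m_3 = 8*2 - 6 = 10, d_3 = (188 - 10^2)/8 = 88/8 = 11, a_3 = floor((13 + 10)/11) = 2.
  m_4 = 11*2 - 10 = 12, d_4 = (188 - 12^2)/11 = 44/11 = 4, a_4 = floor((13 + 12)/4) = 6.
  m_5 = 4*6 - 12 = 12, d_5 = (188 - 12^2)/4 = 44/4 = 11, a_5 = floor((13 + 12)/11) = 2.
  m_6 = 11*2 - 12 = 10, d_6 = (188 - 10^2)/11 = 88/11 = 8, a_6 = floor((13 + 10)/8) = 2.
  m_7 = 8*2 - 10 = 6, d_7 = (188 - 6^2)/8 = 152/8 = 19, a_7 = floor((13 + 6)/19) = 1.
  m_8 = 19*1 - 6 = 13, d_8 = (188 - 13^2)/19 = 19/19 = 1, a_8 = floor((13 + 13)/1) = 26.
  m_9 = 1*26 - 13 = 13, d_9 = (188 - 13^2)/1 = 19/1 = 19: (m_9, d_9) = (m_1, d_1) = (13, 19), so from here the quotients repeat a_1, ..., a_8; the period length is 8.
So sqrt(188) = [13; (1, 2, 2, 6, 2, 2, 1, 26)] with period length k = 8.
k is even, so the fundamental solution of x^2 - 188y^2 = 1 is (p_{k-1}, q_{k-1}) = (p_7, q_7); compute convergents through index 7.
Convergents (p_i = a_i*p_{i-1} + p_{i-2}, q_i = a_i*q_{i-1} + q_{i-2} with p_{-2}=0, p_{-1}=1, q_{-2}=1, q_{-1}=0):
  i=0: a_0=13, p_0 = 13*1 + 0 = 13, q_0 = 13*0 + 1 = 1.
  i=1: a_1=1, p_1 = 1*13 + 1 = 14, q_1 = 1*1 + 0 = 1.
  i=2: a_2=2, p_2 = 2*14 + 13 = 41, q_2 = 2*1 + 1 = 3.
  i=3: a_3=2, p_3 = 2*41 + 14 = 96, q_3 = 2*3 + 1 = 7.
  i=4: a_4=6, p_4 = 6*96 + 41 = 617, q_4 = 6*7 + 3 = 45.
  i=5: a_5=2, p_5 = 2*617 + 96 = 1330, q_5 = 2*45 + 7 = 97.
  i=6: a_6=2, p_6 = 2*1330 + 617 = 3277, q_6 = 2*97 + 45 = 239.
  i=7: a_7=1, p_7 = 1*3277 + 1330 = 4607, q_7 = 1*239 + 97 = 336.
Check: 4607^2 - 188*336^2 = 21224449 - 21224448 = 1, so (x, y) = (4607, 336) solves the equation, and by the theorem it is the least positive solution.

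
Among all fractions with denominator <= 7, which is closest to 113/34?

10/3

Expand x = 113/34 as a continued fraction with the Euclidean algorithm:
  113 = 3*34 + 11, so a_0 = 3.
  34 = 3*11 + 1, so a_1 = 3.
  11 = 11*1 + 0, so a_2 = 11.
so x = [3; 3, 11].
Convergents (p_i = a_i*p_{i-1} + p_{i-2}, q_i = a_i*q_{i-1} + q_{i-2} with p_{-2}=0, p_{-1}=1, q_{-2}=1, q_{-1}=0), until the denominator exceeds 7:
  i=0: a_0=3, p_0 = 3*1 + 0 = 3, q_0 = 3*0 + 1 = 1.
  i=1: a_1=3, p_1 = 3*3 + 1 = 10, q_1 = 3*1 + 0 = 3.
  i=2: a_2=11, p_2 = 11*10 + 3 = 113, q_2 = 11*3 + 1 = 34.
q_2 = 34 > 7, so the last convergent with denominator <= 7 is p_1/q_1 = 10/3.
The closest fraction with denominator <= 7 is either p_1/q_1 or the intermediate fraction (k*p_1 + p_0)/(k*q_1 + q_0) with the largest k >= 1 whose denominator stays <= 7; these approach x as k grows, and every other convergent or intermediate fraction in range is farther away.
Largest k: floor((7 - q_0)/q_1) = floor((7 - 1)/3) = 2.
That gives (2*10 + 3)/(2*3 + 1) = 23/7.
Compare the errors: |x - 10/3| = |113*3 - 10*34|/(34*3) = 1/102, and |x - 23/7| = |113*7 - 23*34|/(34*7) = 9/238.
Cross-multiplying, 1*238 = 238 < 918 = 9*102, so 1/102 is smaller: the convergent 10/3 is closer to x than 23/7.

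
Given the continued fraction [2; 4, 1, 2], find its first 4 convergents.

2/1, 9/4, 11/5, 31/14

Using the convergent recurrence p_i = a_i*p_{i-1} + p_{i-2}, q_i = a_i*q_{i-1} + q_{i-2} with p_{-2}=0, p_{-1}=1, q_{-2}=1, q_{-1}=0:
  i=0: a_0=2, p_0 = 2*1 + 0 = 2, q_0 = 2*0 + 1 = 1.
  i=1: a_1=4, p_1 = 4*2 + 1 = 9, q_1 = 4*1 + 0 = 4.
  i=2: a_2=1, p_2 = 1*9 + 2 = 11, q_2 = 1*4 + 1 = 5.
  i=3: a_3=2, p_3 = 2*11 + 9 = 31, q_3 = 2*5 + 4 = 14.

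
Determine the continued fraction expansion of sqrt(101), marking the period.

[10; (20)]

Write x_i = (sqrt(101) + m_i)/d_i with (m_0, d_0) = (0, 1). a_0 = floor(sqrt(101)) = 10, since 10^2 = 100 <= 101 < 121 = 11^2.
Iterate m_{i+1} = d_i*a_i - m_i, d_{i+1} = (101 - m_{i+1}^2)/d_i, a_{i+1} = floor((a_0 + m_{i+1})/d_{i+1}):
  m_1 = 1*10 - 0 = 10, d_1 = (101 - 10^2)/1 = 1/1 = 1, a_1 = floor((10 + 10)/1) = 20.
  m_2 = 1*20 - 10 = 10, d_2 = (101 - 10^2)/1 = 1/1 = 1: (m_2, d_2) = (m_1, d_1) = (10, 1), so from here the quotient a_1 repeats; the period length is 1.
Hence the expansion of sqrt(101) is a_0 = 10 followed by the repeating block 20 (period 1).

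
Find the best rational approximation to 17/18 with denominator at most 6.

1/1

Expand x = 17/18 as a continued fraction with the Euclidean algorithm:
  17 = 0*18 + 17, so a_0 = 0.
  18 = 1*17 + 1, so a_1 = 1.
  17 = 17*1 + 0, so a_2 = 17.
so x = [0; 1, 17].
Convergents (p_i = a_i*p_{i-1} + p_{i-2}, q_i = a_i*q_{i-1} + q_{i-2} with p_{-2}=0, p_{-1}=1, q_{-2}=1, q_{-1}=0), until the denominator exceeds 6:
  i=0: a_0=0, p_0 = 0*1 + 0 = 0, q_0 = 0*0 + 1 = 1.
  i=1: a_1=1, p_1 = 1*0 + 1 = 1, q_1 = 1*1 + 0 = 1.
  i=2: a_2=17, p_2 = 17*1 + 0 = 17, q_2 = 17*1 + 1 = 18.
q_2 = 18 > 6, so the last convergent with denominator <= 6 is p_1/q_1 = 1/1.
The closest fraction with denominator <= 6 is either p_1/q_1 or the intermediate fraction (k*p_1 + p_0)/(k*q_1 + q_0) with the largest k >= 1 whose denominator stays <= 6; these approach x as k grows, and every other convergent or intermediate fraction in range is farther away.
Largest k: floor((6 - q_0)/q_1) = floor((6 - 1)/1) = 5.
That gives (5*1 + 0)/(5*1 + 1) = 5/6.
Compare the errors: |x - 1/1| = |17*1 - 1*18|/(18*1) = 1/18, and |x - 5/6| = |17*6 - 5*18|/(18*6) = 12/108.
Cross-multiplying, 1*108 = 108 < 216 = 12*18, so 1/18 is smaller: the convergent 1/1 is closer to x than 5/6.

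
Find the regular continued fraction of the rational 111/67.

Run the Euclidean algorithm on 111 and 67; the successive quotients are the partial quotients a_0, a_1, ... (each step inverts the fractional part left over by the previous one):
  111 = 1*67 + 44, so a_0 = 1.
  67 = 1*44 + 23, so a_1 = 1.
  44 = 1*23 + 21, so a_2 = 1.
  23 = 1*21 + 2, so a_3 = 1.
  21 = 10*2 + 1, so a_4 = 10.
  2 = 2*1 + 0, so a_5 = 2.
The remainder reaches 0 after 6 divisions, so the expansion has 6 partial quotients, read off in order.

[1; 1, 1, 1, 10, 2]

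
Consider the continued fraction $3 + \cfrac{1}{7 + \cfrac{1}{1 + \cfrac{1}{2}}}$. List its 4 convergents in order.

3/1, 22/7, 25/8, 72/23

Using the convergent recurrence p_i = a_i*p_{i-1} + p_{i-2}, q_i = a_i*q_{i-1} + q_{i-2} with p_{-2}=0, p_{-1}=1, q_{-2}=1, q_{-1}=0:
  i=0: a_0=3, p_0 = 3*1 + 0 = 3, q_0 = 3*0 + 1 = 1.
  i=1: a_1=7, p_1 = 7*3 + 1 = 22, q_1 = 7*1 + 0 = 7.
  i=2: a_2=1, p_2 = 1*22 + 3 = 25, q_2 = 1*7 + 1 = 8.
  i=3: a_3=2, p_3 = 2*25 + 22 = 72, q_3 = 2*8 + 7 = 23.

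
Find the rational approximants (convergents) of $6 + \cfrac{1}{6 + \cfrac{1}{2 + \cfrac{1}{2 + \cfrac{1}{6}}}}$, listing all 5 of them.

Using the convergent recurrence p_i = a_i*p_{i-1} + p_{i-2}, q_i = a_i*q_{i-1} + q_{i-2} with p_{-2}=0, p_{-1}=1, q_{-2}=1, q_{-1}=0:
  i=0: a_0=6, p_0 = 6*1 + 0 = 6, q_0 = 6*0 + 1 = 1.
  i=1: a_1=6, p_1 = 6*6 + 1 = 37, q_1 = 6*1 + 0 = 6.
  i=2: a_2=2, p_2 = 2*37 + 6 = 80, q_2 = 2*6 + 1 = 13.
  i=3: a_3=2, p_3 = 2*80 + 37 = 197, q_3 = 2*13 + 6 = 32.
  i=4: a_4=6, p_4 = 6*197 + 80 = 1262, q_4 = 6*32 + 13 = 205.

6/1, 37/6, 80/13, 197/32, 1262/205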